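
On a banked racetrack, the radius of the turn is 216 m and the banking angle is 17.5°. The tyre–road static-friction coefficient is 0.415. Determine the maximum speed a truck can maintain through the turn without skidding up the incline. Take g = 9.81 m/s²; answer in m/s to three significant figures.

42.2 m/s

At the maximum speed, friction acts down the slope at its limiting value f = μN. Radially (horizontal, toward centre): N sinθ + μN cosθ = mv²/r. Vertically: N cosθ − μN sinθ = mg.
Dividing: v² = r g (sinθ + μcosθ)/(cosθ − μsinθ).
sinθ + μcosθ = 0.3007 + 0.415×0.9537 = 0.6965; cosθ − μsinθ = 0.9537 − 0.415×0.3007 = 0.8289.
v² = 216 × 9.81 × 0.6965/0.8289 = 1780 m²/s², so v = 42.20 m/s.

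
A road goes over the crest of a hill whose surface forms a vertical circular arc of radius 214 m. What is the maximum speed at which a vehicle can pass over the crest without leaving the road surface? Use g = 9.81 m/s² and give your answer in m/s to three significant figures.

45.8 m/s

At the crest the centre of the circle is below the vehicle, so the net downward (centripetal) force is mg − N = mv²/r.
The vehicle leaves the road when N → 0, giving v_max = √(g r) = √(9.81 × 214) = 45.82 m/s.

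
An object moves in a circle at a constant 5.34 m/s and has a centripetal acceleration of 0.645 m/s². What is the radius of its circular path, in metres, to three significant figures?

44.2 m

a_c = v²/r ⇒ r = v²/a_c = (5.34)²/0.645 = 28.52/0.645 = 44.21 m.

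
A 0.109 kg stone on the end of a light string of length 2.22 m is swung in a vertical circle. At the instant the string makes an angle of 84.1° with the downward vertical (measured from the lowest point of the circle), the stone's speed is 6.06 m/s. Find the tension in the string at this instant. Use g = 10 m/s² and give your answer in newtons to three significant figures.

Take the radial direction toward the centre of the circle as positive. The component of the weight along the string toward the centre is −mg cos φ (φ measured from the bottom), so Newton's second law along the string gives T − mg cos φ = m v²/r.
cos 84.1° = 0.1028, so T = m(v²/r + g cos φ) = 0.109 × ((6.06)²/2.22 + 10.0 × 0.1028) = 0.109 × (16.54 + (1.028)) = 0.109 × 17.57 = 1.915 N.

1.92 N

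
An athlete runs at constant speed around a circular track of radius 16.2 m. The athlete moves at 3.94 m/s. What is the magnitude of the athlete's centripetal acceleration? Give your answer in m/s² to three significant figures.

0.958 m/s²

a_c = v²/r = (3.940)²/16.2 = 15.52/16.2 = 0.9582 m/s².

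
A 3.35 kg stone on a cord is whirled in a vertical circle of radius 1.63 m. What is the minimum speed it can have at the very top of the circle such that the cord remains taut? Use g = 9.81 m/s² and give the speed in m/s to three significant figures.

At the top, both weight mg and T point toward the centre: T + mg = mv²/r.
At minimum speed T → 0, so mg = mv_min²/r ⇒ v_min = √(g r) = √(9.81 × 1.63) = 3.999 m/s.

4.00 m/s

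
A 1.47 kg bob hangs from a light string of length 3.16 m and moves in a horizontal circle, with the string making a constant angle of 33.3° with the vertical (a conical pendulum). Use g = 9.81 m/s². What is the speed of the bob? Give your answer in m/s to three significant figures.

The radius of the circle is r = L sinθ = 3.16 × sin 33.3° = 1.735 m.
Horizontally T sinθ = mv²/r and vertically T cosθ = mg, so tanθ = v²/(rg).
v = √(r g tanθ) = √(1.735 × 9.81 × 0.6569) = √11.18 = 3.344 m/s.

3.34 m/s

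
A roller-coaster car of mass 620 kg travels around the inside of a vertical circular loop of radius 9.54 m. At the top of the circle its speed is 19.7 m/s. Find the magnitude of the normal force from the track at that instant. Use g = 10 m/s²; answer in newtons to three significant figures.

19000 N

At the top, both N and the weight mg point inward (toward the centre), so N + mg = mv²/r.
N = m(v²/r − g) = 620 × ((19.7)²/9.54 − 10.0) = 620 × (40.68 − 10.0) = 620 × 30.68 = 19020 N.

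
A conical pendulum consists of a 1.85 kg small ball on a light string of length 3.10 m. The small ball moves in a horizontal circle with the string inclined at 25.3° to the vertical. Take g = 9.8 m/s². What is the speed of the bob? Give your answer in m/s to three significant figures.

2.48 m/s

The radius of the circle is r = L sinθ = 3.10 × sin 25.3° = 1.325 m.
Horizontally T sinθ = mv²/r and vertically T cosθ = mg, so tanθ = v²/(rg).
v = √(r g tanθ) = √(1.325 × 9.8 × 0.4727) = √6.137 = 2.477 m/s.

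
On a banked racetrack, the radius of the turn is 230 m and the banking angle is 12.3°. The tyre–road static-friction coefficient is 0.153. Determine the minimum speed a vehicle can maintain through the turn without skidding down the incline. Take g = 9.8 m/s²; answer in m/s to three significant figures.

At the minimum speed, friction acts up the slope at its limiting value f = μN. Radially (horizontal, toward centre): N sinθ − μN cosθ = mv²/r. Vertically: N cosθ + μN sinθ = mg.
Dividing: v² = r g (sinθ − μcosθ)/(cosθ + μsinθ).
sinθ − μcosθ = 0.2130 − 0.153×0.9770 = 0.06354; cosθ + μsinθ = 0.9770 + 0.153×0.2130 = 1.010.
v² = 230 × 9.8 × 0.06354/1.010 = 141.9 m²/s², so v = 11.91 m/s.

11.9 m/s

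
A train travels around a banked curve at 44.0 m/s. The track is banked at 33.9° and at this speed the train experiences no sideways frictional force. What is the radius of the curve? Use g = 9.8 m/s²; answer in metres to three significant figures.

Frictionless banking: tanθ = v²/(rg), so r = v²/(g tanθ).
r = (44.0)²/(9.8 × tan 33.9°) = 1936/(9.8 × 0.6720) = 1936/6.585 = 294.0 m.

294 m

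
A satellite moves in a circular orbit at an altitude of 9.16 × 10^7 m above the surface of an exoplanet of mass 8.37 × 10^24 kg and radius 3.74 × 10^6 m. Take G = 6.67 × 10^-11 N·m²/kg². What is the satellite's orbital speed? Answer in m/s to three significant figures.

2420 m/s

Orbital radius r = R + h = 3.74 × 10^6 + 9.16 × 10^7 = 9.534 × 10^7 m.
Gravity supplies the centripetal force: G M m / r² = m v² / r, so v = √(GM/r).
v = √(6.67 × 10^-11 × 8.37 × 10^24 / 9.534 × 10^7) = √(5.856 × 10^6) = 2420 m/s.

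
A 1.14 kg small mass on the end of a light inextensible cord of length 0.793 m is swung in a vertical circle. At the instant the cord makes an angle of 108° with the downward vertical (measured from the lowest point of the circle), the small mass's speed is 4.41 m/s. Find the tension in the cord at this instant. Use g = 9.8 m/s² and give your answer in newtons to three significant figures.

24.5 N

Take the radial direction toward the centre of the circle as positive. The component of the weight along the string toward the centre is −mg cos φ (φ measured from the bottom), so Newton's second law along the string gives T − mg cos φ = m v²/r.
cos 108° = -0.3090, so T = m(v²/r + g cos φ) = 1.14 × ((4.41)²/0.793 + 9.8 × -0.3090) = 1.14 × (24.52 + (-3.028)) = 1.14 × 21.50 = 24.51 N.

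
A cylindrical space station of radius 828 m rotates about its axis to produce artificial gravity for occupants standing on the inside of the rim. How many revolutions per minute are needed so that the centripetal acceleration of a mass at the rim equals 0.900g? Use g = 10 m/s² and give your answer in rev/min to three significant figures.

0.996 rev/min

Require ω²r = 0.900g, so ω = √(0.900 × 10.0/828) = 0.1043 rad/s.
In rev/min: ω × 60/(2π) = 0.1043 × 60/(2π) = 0.9956 rev/min.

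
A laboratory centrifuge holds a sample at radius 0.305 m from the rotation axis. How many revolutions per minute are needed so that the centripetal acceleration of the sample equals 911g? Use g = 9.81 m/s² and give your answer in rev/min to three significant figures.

1630 rev/min

Require ω²r = 911g, so ω = √(911 × 9.81/0.305) = 171.2 rad/s.
In rev/min: ω × 60/(2π) = 171.2 × 60/(2π) = 1635 rev/min.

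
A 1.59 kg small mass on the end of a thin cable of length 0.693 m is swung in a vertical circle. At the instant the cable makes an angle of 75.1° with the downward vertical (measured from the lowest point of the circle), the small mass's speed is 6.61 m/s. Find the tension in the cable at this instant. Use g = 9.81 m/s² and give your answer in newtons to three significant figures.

104 N

Take the radial direction toward the centre of the circle as positive. The component of the weight along the string toward the centre is −mg cos φ (φ measured from the bottom), so Newton's second law along the string gives T − mg cos φ = m v²/r.
cos 75.1° = 0.2571, so T = m(v²/r + g cos φ) = 1.59 × ((6.61)²/0.693 + 9.81 × 0.2571) = 1.59 × (63.05 + (2.522)) = 1.59 × 65.57 = 104.3 N.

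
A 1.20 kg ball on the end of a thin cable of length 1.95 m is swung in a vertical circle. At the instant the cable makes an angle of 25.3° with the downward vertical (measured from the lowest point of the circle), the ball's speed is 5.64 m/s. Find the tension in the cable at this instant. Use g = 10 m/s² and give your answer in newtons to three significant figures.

30.4 N

Take the radial direction toward the centre of the circle as positive. The component of the weight along the string toward the centre is −mg cos φ (φ measured from the bottom), so Newton's second law along the string gives T − mg cos φ = m v²/r.
cos 25.3° = 0.9041, so T = m(v²/r + g cos φ) = 1.20 × ((5.64)²/1.95 + 10.0 × 0.9041) = 1.20 × (16.31 + (9.041)) = 1.20 × 25.35 = 30.42 N.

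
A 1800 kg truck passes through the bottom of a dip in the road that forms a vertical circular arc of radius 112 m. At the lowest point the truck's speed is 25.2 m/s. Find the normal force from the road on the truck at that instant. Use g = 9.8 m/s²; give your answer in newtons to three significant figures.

At the lowest point, N points up (toward the centre) and the weight mg points down (away from the centre), so the net inward force is N − mg = mv²/r.
N = m(v²/r + g) = 1800 × ((25.2)²/112 + 9.8) = 1800 × (5.670 + 9.8) = 1800 × 15.47 = 27850 N.

27800 N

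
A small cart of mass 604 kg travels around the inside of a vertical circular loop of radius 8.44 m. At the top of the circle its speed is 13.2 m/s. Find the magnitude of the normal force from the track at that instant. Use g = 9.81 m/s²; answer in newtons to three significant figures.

6540 N

At the top, both N and the weight mg point inward (toward the centre), so N + mg = mv²/r.
N = m(v²/r − g) = 604 × ((13.2)²/8.44 − 9.81) = 604 × (20.64 − 9.81) = 604 × 10.83 = 6544 N.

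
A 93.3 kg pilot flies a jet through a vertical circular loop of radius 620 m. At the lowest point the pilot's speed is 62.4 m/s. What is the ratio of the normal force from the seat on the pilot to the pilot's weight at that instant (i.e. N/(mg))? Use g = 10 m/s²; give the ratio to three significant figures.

1.63

At the bottom, N − mg = mv²/r, so N = m(v²/r + g) and N/(mg) = v²/(rg) + 1 = (62.4)²/(620 × 10.0) + 1 = 0.6280 + 1 = 1.628.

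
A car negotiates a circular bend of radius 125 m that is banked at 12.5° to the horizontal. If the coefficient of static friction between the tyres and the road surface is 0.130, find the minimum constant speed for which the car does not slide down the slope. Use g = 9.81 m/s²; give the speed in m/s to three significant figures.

10.5 m/s

At the minimum speed, friction acts up the slope at its limiting value f = μN. Radially (horizontal, toward centre): N sinθ − μN cosθ = mv²/r. Vertically: N cosθ + μN sinθ = mg.
Dividing: v² = r g (sinθ − μcosθ)/(cosθ + μsinθ).
sinθ − μcosθ = 0.2164 − 0.130×0.9763 = 0.08952; cosθ + μsinθ = 0.9763 + 0.130×0.2164 = 1.004.
v² = 125 × 9.81 × 0.08952/1.004 = 109.3 m²/s², so v = 10.45 m/s.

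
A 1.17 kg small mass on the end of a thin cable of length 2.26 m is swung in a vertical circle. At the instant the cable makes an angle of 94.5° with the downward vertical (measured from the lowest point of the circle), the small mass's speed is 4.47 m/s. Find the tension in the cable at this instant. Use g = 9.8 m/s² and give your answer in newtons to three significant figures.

9.44 N

Take the radial direction toward the centre of the circle as positive. The component of the weight along the string toward the centre is −mg cos φ (φ measured from the bottom), so Newton's second law along the string gives T − mg cos φ = m v²/r.
cos 94.5° = -0.07846, so T = m(v²/r + g cos φ) = 1.17 × ((4.47)²/2.26 + 9.8 × -0.07846) = 1.17 × (8.841 + (-0.7689)) = 1.17 × 8.072 = 9.444 N.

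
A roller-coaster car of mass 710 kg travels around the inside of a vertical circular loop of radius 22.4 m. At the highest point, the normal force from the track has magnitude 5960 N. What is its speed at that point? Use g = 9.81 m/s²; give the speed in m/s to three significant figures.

20.2 m/s

At the top, N + mg = mv²/r, so v = √(r(N/m + g)) = √(22.4 × (5960/710 + 9.81)) = √(22.4 × 18.20) = √407.8 = 20.19 m/s.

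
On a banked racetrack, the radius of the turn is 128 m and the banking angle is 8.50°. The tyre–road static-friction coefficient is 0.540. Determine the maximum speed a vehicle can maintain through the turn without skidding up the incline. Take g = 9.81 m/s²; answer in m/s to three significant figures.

At the maximum speed, friction acts down the slope at its limiting value f = μN. Radially (horizontal, toward centre): N sinθ + μN cosθ = mv²/r. Vertically: N cosθ − μN sinθ = mg.
Dividing: v² = r g (sinθ + μcosθ)/(cosθ − μsinθ).
sinθ + μcosθ = 0.1478 + 0.540×0.9890 = 0.6819; cosθ − μsinθ = 0.9890 − 0.540×0.1478 = 0.9092.
v² = 128 × 9.81 × 0.6819/0.9092 = 941.7 m²/s², so v = 30.69 m/s.

30.7 m/s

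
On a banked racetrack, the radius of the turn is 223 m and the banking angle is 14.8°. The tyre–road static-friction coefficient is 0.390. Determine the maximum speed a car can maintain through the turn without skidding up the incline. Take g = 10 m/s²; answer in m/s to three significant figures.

At the maximum speed, friction acts down the slope at its limiting value f = μN. Radially (horizontal, toward centre): N sinθ + μN cosθ = mv²/r. Vertically: N cosθ − μN sinθ = mg.
Dividing: v² = r g (sinθ + μcosθ)/(cosθ − μsinθ).
sinθ + μcosθ = 0.2554 + 0.390×0.9668 = 0.6325; cosθ − μsinθ = 0.9668 − 0.390×0.2554 = 0.8672.
v² = 223 × 10.0 × 0.6325/0.8672 = 1626 m²/s², so v = 40.33 m/s.

40.3 m/s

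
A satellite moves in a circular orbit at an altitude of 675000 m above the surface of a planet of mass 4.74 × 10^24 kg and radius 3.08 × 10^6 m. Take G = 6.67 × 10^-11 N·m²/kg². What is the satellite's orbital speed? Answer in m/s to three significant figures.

Orbital radius r = R + h = 3.08 × 10^6 + 675000 = 3.755 × 10^6 m.
Gravity supplies the centripetal force: G M m / r² = m v² / r, so v = √(GM/r).
v = √(6.67 × 10^-11 × 4.74 × 10^24 / 3.755 × 10^6) = √(8.420 × 10^7) = 9176 m/s.

9180 m/s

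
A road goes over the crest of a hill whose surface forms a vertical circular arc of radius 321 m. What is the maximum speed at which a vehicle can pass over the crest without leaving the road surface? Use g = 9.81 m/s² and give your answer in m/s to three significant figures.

56.1 m/s

At the crest the centre of the circle is below the vehicle, so the net downward (centripetal) force is mg − N = mv²/r.
The vehicle leaves the road when N → 0, giving v_max = √(g r) = √(9.81 × 321) = 56.12 m/s.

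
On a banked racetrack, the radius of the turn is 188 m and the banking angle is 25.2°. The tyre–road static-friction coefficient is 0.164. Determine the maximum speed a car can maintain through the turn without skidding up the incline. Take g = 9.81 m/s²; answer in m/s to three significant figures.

35.6 m/s

At the maximum speed, friction acts down the slope at its limiting value f = μN. Radially (horizontal, toward centre): N sinθ + μN cosθ = mv²/r. Vertically: N cosθ − μN sinθ = mg.
Dividing: v² = r g (sinθ + μcosθ)/(cosθ − μsinθ).
sinθ + μcosθ = 0.4258 + 0.164×0.9048 = 0.5742; cosθ − μsinθ = 0.9048 − 0.164×0.4258 = 0.8350.
v² = 188 × 9.81 × 0.5742/0.8350 = 1268 m²/s², so v = 35.61 m/s.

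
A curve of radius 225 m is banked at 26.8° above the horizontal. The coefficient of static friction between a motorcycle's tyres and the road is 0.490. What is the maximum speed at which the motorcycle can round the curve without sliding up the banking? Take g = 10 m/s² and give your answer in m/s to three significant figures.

At the maximum speed, friction acts down the slope at its limiting value f = μN. Radially (horizontal, toward centre): N sinθ + μN cosθ = mv²/r. Vertically: N cosθ − μN sinθ = mg.
Dividing: v² = r g (sinθ + μcosθ)/(cosθ − μsinθ).
sinθ + μcosθ = 0.4509 + 0.490×0.8926 = 0.8882; cosθ − μsinθ = 0.8926 − 0.490×0.4509 = 0.6717.
v² = 225 × 10.0 × 0.8882/0.6717 = 2976 m²/s², so v = 54.55 m/s.

54.5 m/s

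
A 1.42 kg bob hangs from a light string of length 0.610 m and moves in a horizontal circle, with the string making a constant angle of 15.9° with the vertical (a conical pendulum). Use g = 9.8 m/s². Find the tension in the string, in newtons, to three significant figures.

Vertically the bob has no acceleration, so T cosθ = mg.
T = mg/cosθ = 1.42 × 9.8 / cos 15.9° = 13.92/0.9617 = 14.47 N.

14.5 N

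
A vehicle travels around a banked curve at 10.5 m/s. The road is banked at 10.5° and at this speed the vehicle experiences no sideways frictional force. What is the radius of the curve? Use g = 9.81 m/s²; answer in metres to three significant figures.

Frictionless banking: tanθ = v²/(rg), so r = v²/(g tanθ).
r = (10.5)²/(9.81 × tan 10.5°) = 110.2/(9.81 × 0.1853) = 110.2/1.818 = 60.64 m.

60.6 m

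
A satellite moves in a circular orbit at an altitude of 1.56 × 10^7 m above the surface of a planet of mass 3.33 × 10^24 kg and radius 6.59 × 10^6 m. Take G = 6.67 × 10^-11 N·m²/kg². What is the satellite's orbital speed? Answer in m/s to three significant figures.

3160 m/s

Orbital radius r = R + h = 6.59 × 10^6 + 1.56 × 10^7 = 2.219 × 10^7 m.
Gravity supplies the centripetal force: G M m / r² = m v² / r, so v = √(GM/r).
v = √(6.67 × 10^-11 × 3.33 × 10^24 / 2.219 × 10^7) = √(1.001 × 10^7) = 3164 m/s.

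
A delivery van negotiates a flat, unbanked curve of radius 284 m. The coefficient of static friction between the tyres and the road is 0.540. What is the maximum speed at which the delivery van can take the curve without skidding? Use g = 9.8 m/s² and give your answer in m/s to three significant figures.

38.8 m/s

On a flat curve, static friction is the only horizontal force, so it must supply the full centripetal force: μ_s m g = m v²/r.
Mass cancels: v_max = √(μ_s g r) = √(0.540 × 9.8 × 284) = √1503 = 38.77 m/s.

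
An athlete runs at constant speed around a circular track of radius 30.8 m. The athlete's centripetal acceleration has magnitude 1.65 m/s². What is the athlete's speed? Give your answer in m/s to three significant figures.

7.13 m/s

a_c = v²/r ⇒ v = √(a_c · r) = √(1.65 × 30.8) = √50.82 = 7.129 m/s.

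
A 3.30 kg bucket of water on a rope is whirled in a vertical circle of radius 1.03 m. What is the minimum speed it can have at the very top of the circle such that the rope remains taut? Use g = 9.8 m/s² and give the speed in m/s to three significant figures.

3.18 m/s

At the highest point the centre is directly below, so both the weight and T act inward: T + mg = mv²/r.
At minimum speed T → 0, so mg = mv_min²/r ⇒ v_min = √(g r) = √(9.8 × 1.03) = 3.177 m/s.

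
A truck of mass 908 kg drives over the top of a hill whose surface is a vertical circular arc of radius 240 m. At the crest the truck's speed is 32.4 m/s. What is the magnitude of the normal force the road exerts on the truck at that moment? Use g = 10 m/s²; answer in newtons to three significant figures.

At the crest the centripetal acceleration points downward (toward the centre of the arc), so mg − N = mv²/r.
N = m(g − v²/r) = 908 × (10.0 − (32.4)²/240) = 908 × (10.0 − 4.374) = 908 × 5.626 = 5108 N.

5110 N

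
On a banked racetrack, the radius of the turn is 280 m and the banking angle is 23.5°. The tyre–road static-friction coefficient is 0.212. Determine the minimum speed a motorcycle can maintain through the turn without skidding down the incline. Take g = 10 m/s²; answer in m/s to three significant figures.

At the minimum speed, friction acts up the slope at its limiting value f = μN. Radially (horizontal, toward centre): N sinθ − μN cosθ = mv²/r. Vertically: N cosθ + μN sinθ = mg.
Dividing: v² = r g (sinθ − μcosθ)/(cosθ + μsinθ).
sinθ − μcosθ = 0.3987 − 0.212×0.9171 = 0.2043; cosθ + μsinθ = 0.9171 + 0.212×0.3987 = 1.002.
v² = 280 × 10.0 × 0.2043/1.002 = 571.2 m²/s², so v = 23.90 m/s.

23.9 m/s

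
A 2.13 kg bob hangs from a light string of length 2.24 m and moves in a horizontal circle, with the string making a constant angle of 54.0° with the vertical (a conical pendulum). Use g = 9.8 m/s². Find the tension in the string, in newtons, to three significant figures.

35.5 N

Vertically the bob has no acceleration, so T cosθ = mg.
T = mg/cosθ = 2.13 × 9.8 / cos 54.0° = 20.87/0.5878 = 35.51 N.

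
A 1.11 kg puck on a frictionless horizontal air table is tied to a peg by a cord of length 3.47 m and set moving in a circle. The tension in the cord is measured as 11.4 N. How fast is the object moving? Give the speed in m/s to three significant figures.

T = m v²/r ⇒ v = √(T r / m) = √(11.4 × 3.47 / 1.11) = √35.64 = 5.970 m/s.

5.97 m/s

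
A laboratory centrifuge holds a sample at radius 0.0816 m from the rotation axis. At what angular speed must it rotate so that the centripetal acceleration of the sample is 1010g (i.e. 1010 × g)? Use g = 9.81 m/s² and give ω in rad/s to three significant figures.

Centripetal acceleration a_c = ω²r. Setting ω²r = 1010g:
ω = √(1010g / r) = √(1010 × 9.81 / 0.0816) = √121400 = 348.5 rad/s.

348 rad/s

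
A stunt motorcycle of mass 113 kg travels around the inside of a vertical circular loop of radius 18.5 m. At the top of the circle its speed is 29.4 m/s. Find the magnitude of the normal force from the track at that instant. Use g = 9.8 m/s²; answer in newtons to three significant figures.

4170 N

At the top, both N and the weight mg point inward (toward the centre), so N + mg = mv²/r.
N = m(v²/r − g) = 113 × ((29.4)²/18.5 − 9.8) = 113 × (46.72 − 9.8) = 113 × 36.92 = 4172 N.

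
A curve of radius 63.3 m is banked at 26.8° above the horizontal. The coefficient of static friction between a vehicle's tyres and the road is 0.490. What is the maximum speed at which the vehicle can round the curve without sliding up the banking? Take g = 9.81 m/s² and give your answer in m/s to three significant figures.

28.7 m/s

At the maximum speed, friction acts down the slope at its limiting value f = μN. Radially (horizontal, toward centre): N sinθ + μN cosθ = mv²/r. Vertically: N cosθ − μN sinθ = mg.
Dividing: v² = r g (sinθ + μcosθ)/(cosθ − μsinθ).
sinθ + μcosθ = 0.4509 + 0.490×0.8926 = 0.8882; cosθ − μsinθ = 0.8926 − 0.490×0.4509 = 0.6717.
v² = 63.3 × 9.81 × 0.8882/0.6717 = 821.2 m²/s², so v = 28.66 m/s.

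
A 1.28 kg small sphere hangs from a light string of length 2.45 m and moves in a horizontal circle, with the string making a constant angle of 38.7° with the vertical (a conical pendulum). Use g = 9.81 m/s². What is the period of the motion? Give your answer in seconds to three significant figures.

2.77 s

r = L sinθ = 1.532 m. From T sinθ = mω²r and T cosθ = mg: tanθ = ω²r/g, so ω² = g tanθ / r = g/(L cosθ).
ω = √(g/(L cosθ)) = √(9.81/(2.45 × 0.7804)) = √5.131 = 2.265 rad/s.
Period = 2π/ω = 2.774 s.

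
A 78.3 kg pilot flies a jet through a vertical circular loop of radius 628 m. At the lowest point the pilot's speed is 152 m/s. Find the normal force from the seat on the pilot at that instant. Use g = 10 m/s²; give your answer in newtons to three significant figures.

3660 N

At the lowest point, N points up (toward the centre) and the weight mg points down (away from the centre), so the net inward force is N − mg = mv²/r.
N = m(v²/r + g) = 78.3 × ((152)²/628 + 10.0) = 78.3 × (36.79 + 10.0) = 78.3 × 46.79 = 3664 N.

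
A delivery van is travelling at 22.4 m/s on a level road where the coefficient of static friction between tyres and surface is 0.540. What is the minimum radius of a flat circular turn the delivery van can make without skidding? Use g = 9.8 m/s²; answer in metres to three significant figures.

At the limit, μ_s m g = m v²/r, so r_min = v²/(μ_s g) = (22.4)²/(0.540 × 9.8) = 501.8/5.292 = 94.81 m.

94.8 m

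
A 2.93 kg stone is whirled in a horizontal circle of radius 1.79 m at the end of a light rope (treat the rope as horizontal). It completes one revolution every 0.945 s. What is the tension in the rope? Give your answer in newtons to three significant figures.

v = 2πr/T = 2π × 1.79/0.945 = 11.90 m/s.
The tension is the only horizontal force, so it supplies the full centripetal force: T = m v²/r = 2.93 × (11.90)²/1.79 = 2.93 × 141.6/1.79 = 231.9 N.

232 N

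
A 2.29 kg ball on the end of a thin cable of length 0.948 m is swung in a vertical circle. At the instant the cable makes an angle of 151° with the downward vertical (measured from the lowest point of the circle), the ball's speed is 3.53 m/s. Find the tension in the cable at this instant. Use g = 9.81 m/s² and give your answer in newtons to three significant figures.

Take the radial direction toward the centre of the circle as positive. The component of the weight along the string toward the centre is −mg cos φ (φ measured from the bottom), so Newton's second law along the string gives T − mg cos φ = m v²/r.
cos 151° = -0.8746, so T = m(v²/r + g cos φ) = 2.29 × ((3.53)²/0.948 + 9.81 × -0.8746) = 2.29 × (13.14 + (-8.580)) = 2.29 × 4.564 = 10.45 N.

10.5 N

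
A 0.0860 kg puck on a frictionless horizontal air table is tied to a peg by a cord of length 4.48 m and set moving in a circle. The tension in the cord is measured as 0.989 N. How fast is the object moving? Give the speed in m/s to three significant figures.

7.18 m/s

T = m v²/r ⇒ v = √(T r / m) = √(0.989 × 4.48 / 0.0860) = √51.52 = 7.178 m/s.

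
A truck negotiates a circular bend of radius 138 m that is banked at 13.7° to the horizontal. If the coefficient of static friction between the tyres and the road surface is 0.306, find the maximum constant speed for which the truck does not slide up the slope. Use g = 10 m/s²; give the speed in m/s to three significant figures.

At the maximum speed, friction acts down the slope at its limiting value f = μN. Radially (horizontal, toward centre): N sinθ + μN cosθ = mv²/r. Vertically: N cosθ − μN sinθ = mg.
Dividing: v² = r g (sinθ + μcosθ)/(cosθ − μsinθ).
sinθ + μcosθ = 0.2368 + 0.306×0.9715 = 0.5341; cosθ − μsinθ = 0.9715 − 0.306×0.2368 = 0.8991.
v² = 138 × 10.0 × 0.5341/0.8991 = 819.8 m²/s², so v = 28.63 m/s.

28.6 m/s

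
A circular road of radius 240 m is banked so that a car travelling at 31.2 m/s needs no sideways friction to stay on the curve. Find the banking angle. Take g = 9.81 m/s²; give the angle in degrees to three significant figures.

With no friction, the horizontal component of the normal force provides the centripetal force: N sinθ = mv²/r, while N cosθ = mg vertically.
Dividing: tanθ = v²/(r g) = (31.2)²/(240 × 9.81) = 973.4/2354 = 0.4135.
θ = arctan(0.4135) = 22.46°.

22.5°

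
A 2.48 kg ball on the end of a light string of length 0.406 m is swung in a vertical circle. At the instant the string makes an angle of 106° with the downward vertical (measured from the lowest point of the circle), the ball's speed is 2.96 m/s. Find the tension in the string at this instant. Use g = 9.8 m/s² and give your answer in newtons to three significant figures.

46.8 N

Take the radial direction toward the centre of the circle as positive. The component of the weight along the string toward the centre is −mg cos φ (φ measured from the bottom), so Newton's second law along the string gives T − mg cos φ = m v²/r.
cos 106° = -0.2756, so T = m(v²/r + g cos φ) = 2.48 × ((2.96)²/0.406 + 9.8 × -0.2756) = 2.48 × (21.58 + (-2.701)) = 2.48 × 18.88 = 46.82 N.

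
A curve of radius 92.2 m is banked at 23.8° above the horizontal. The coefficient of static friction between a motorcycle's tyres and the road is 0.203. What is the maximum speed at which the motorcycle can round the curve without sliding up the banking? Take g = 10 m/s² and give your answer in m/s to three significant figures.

25.5 m/s

At the maximum speed, friction acts down the slope at its limiting value f = μN. Radially (horizontal, toward centre): N sinθ + μN cosθ = mv²/r. Vertically: N cosθ − μN sinθ = mg.
Dividing: v² = r g (sinθ + μcosθ)/(cosθ − μsinθ).
sinθ + μcosθ = 0.4035 + 0.203×0.9150 = 0.5893; cosθ − μsinθ = 0.9150 − 0.203×0.4035 = 0.8330.
v² = 92.2 × 10.0 × 0.5893/0.8330 = 652.2 m²/s², so v = 25.54 m/s.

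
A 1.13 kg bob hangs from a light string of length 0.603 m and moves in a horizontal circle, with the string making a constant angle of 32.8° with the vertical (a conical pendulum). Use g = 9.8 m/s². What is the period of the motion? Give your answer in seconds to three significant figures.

r = L sinθ = 0.3267 m. From T sinθ = mω²r and T cosθ = mg: tanθ = ω²r/g, so ω² = g tanθ / r = g/(L cosθ).
ω = √(g/(L cosθ)) = √(9.8/(0.603 × 0.8406)) = √19.33 = 4.397 rad/s.
Period = 2π/ω = 1.429 s.

1.43 s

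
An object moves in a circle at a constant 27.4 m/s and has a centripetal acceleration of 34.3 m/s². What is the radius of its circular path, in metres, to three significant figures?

21.9 m

a_c = v²/r ⇒ r = v²/a_c = (27.4)²/34.3 = 750.8/34.3 = 21.89 m.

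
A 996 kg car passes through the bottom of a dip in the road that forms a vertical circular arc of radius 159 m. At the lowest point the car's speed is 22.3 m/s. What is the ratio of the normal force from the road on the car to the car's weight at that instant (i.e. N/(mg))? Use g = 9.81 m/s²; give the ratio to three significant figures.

At the bottom, N − mg = mv²/r, so N = m(v²/r + g) and N/(mg) = v²/(rg) + 1 = (22.3)²/(159 × 9.81) + 1 = 0.3188 + 1 = 1.319.

1.32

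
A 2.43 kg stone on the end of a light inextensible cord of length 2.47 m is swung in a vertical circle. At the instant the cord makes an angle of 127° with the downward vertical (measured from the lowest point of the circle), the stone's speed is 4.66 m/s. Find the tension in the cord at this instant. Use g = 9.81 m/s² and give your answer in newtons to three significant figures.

Take the radial direction toward the centre of the circle as positive. The component of the weight along the string toward the centre is −mg cos φ (φ measured from the bottom), so Newton's second law along the string gives T − mg cos φ = m v²/r.
cos 127° = -0.6018, so T = m(v²/r + g cos φ) = 2.43 × ((4.66)²/2.47 + 9.81 × -0.6018) = 2.43 × (8.792 + (-5.904)) = 2.43 × 2.888 = 7.018 N.

7.02 N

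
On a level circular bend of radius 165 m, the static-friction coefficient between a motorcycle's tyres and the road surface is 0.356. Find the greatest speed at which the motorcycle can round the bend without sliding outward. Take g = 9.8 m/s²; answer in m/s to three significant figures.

Friction provides the centripetal force on a flat curve. At maximum speed it is at its limiting value: μ_s m g = m v²/r.
Mass cancels: v_max = √(μ_s g r) = √(0.356 × 9.8 × 165) = √575.7 = 23.99 m/s.

24.0 m/s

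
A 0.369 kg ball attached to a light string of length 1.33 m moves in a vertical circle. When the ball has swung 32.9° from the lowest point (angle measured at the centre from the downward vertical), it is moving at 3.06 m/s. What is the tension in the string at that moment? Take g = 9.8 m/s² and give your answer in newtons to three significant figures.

Take the radial direction toward the centre of the circle as positive. The component of the weight along the string toward the centre is −mg cos φ (φ measured from the bottom), so Newton's second law along the string gives T − mg cos φ = m v²/r.
cos 32.9° = 0.8396, so T = m(v²/r + g cos φ) = 0.369 × ((3.06)²/1.33 + 9.8 × 0.8396) = 0.369 × (7.040 + (8.228)) = 0.369 × 15.27 = 5.634 N.

5.63 N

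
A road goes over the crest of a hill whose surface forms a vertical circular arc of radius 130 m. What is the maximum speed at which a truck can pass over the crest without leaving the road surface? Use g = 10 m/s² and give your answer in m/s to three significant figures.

At the crest the centre of the circle is below the truck, so the net downward (centripetal) force is mg − N = mv²/r.
The truck leaves the road when N → 0, giving v_max = √(g r) = √(10.0 × 130) = 36.06 m/s.

36.1 m/s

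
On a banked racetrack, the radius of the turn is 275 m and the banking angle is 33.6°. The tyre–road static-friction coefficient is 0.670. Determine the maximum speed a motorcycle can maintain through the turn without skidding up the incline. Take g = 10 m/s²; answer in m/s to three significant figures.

At the maximum speed, friction acts down the slope at its limiting value f = μN. Radially (horizontal, toward centre): N sinθ + μN cosθ = mv²/r. Vertically: N cosθ − μN sinθ = mg.
Dividing: v² = r g (sinθ + μcosθ)/(cosθ − μsinθ).
sinθ + μcosθ = 0.5534 + 0.670×0.8329 = 1.111; cosθ − μsinθ = 0.8329 − 0.670×0.5534 = 0.4621.
v² = 275 × 10.0 × 1.111/0.4621 = 6614 m²/s², so v = 81.32 m/s.

81.3 m/s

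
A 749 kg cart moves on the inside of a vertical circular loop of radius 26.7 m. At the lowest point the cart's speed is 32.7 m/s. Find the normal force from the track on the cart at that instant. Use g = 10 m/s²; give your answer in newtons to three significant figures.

37500 N

At the lowest point, N points up (toward the centre) and the weight mg points down (away from the centre), so the net inward force is N − mg = mv²/r.
N = m(v²/r + g) = 749 × ((32.7)²/26.7 + 10.0) = 749 × (40.05 + 10.0) = 749 × 50.05 = 37490 N.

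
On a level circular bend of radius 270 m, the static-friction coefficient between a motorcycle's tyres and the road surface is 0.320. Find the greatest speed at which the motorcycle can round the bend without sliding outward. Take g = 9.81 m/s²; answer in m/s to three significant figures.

29.1 m/s

Friction provides the centripetal force on a flat curve. At maximum speed it is at its limiting value: μ_s m g = m v²/r.
Mass cancels: v_max = √(μ_s g r) = √(0.320 × 9.81 × 270) = √847.6 = 29.11 m/s.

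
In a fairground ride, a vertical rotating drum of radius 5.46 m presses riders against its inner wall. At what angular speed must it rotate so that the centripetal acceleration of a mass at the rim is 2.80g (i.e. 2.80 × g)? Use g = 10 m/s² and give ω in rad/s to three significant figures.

Centripetal acceleration a_c = ω²r. Setting ω²r = 2.80g:
ω = √(2.80g / r) = √(2.80 × 10.0 / 5.46) = √5.128 = 2.265 rad/s.

2.26 rad/s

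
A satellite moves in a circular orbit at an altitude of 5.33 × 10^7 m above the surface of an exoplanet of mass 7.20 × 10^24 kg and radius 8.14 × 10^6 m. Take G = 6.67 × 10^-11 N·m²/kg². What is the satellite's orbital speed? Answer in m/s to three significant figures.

2800 m/s

Orbital radius r = R + h = 8.14 × 10^6 + 5.33 × 10^7 = 6.144 × 10^7 m.
Gravity supplies the centripetal force: G M m / r² = m v² / r, so v = √(GM/r).
v = √(6.67 × 10^-11 × 7.20 × 10^24 / 6.144 × 10^7) = √(7.816 × 10^6) = 2796 m/s.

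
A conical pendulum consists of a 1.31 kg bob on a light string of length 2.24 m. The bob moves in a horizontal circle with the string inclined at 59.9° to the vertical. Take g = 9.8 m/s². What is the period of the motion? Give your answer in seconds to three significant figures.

2.13 s

r = L sinθ = 1.938 m. From T sinθ = mω²r and T cosθ = mg: tanθ = ω²r/g, so ω² = g tanθ / r = g/(L cosθ).
ω = √(g/(L cosθ)) = √(9.8/(2.24 × 0.5015)) = √8.724 = 2.954 rad/s.
Period = 2π/ω = 2.127 s.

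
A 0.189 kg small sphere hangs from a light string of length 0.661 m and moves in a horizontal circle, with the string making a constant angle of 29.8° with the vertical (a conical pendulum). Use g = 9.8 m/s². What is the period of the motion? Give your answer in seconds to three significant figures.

1.52 s

r = L sinθ = 0.3285 m. From T sinθ = mω²r and T cosθ = mg: tanθ = ω²r/g, so ω² = g tanθ / r = g/(L cosθ).
ω = √(g/(L cosθ)) = √(9.8/(0.661 × 0.8678)) = √17.09 = 4.133 rad/s.
Period = 2π/ω = 1.520 s.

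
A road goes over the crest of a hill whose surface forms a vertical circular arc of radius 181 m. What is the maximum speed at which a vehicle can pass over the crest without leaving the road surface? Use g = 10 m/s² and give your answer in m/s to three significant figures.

At the crest the centre of the circle is below the vehicle, so the net downward (centripetal) force is mg − N = mv²/r.
The vehicle leaves the road when N → 0, giving v_max = √(g r) = √(10.0 × 181) = 42.54 m/s.

42.5 m/s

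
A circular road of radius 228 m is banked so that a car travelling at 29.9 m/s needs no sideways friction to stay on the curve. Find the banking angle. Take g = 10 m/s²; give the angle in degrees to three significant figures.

For a frictionless banked turn: horizontally N sinθ = mv²/r and vertically N cosθ = mg.
Dividing: tanθ = v²/(r g) = (29.9)²/(228 × 10.0) = 894.0/2280 = 0.3921.
θ = arctan(0.3921) = 21.41°.

21.4°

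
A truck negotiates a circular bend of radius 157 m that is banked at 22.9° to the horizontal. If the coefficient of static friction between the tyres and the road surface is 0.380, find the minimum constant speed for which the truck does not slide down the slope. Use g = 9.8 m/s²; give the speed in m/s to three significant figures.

At the minimum speed, friction acts up the slope at its limiting value f = μN. Radially (horizontal, toward centre): N sinθ − μN cosθ = mv²/r. Vertically: N cosθ + μN sinθ = mg.
Dividing: v² = r g (sinθ − μcosθ)/(cosθ + μsinθ).
sinθ − μcosθ = 0.3891 − 0.380×0.9212 = 0.03907; cosθ + μsinθ = 0.9212 + 0.380×0.3891 = 1.069.
v² = 157 × 9.8 × 0.03907/1.069 = 56.24 m²/s², so v = 7.499 m/s.

7.50 m/s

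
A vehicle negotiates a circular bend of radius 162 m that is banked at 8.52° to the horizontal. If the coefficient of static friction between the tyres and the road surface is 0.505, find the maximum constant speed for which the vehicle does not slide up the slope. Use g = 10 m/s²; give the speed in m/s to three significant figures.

33.9 m/s

At the maximum speed, friction acts down the slope at its limiting value f = μN. Radially (horizontal, toward centre): N sinθ + μN cosθ = mv²/r. Vertically: N cosθ − μN sinθ = mg.
Dividing: v² = r g (sinθ + μcosθ)/(cosθ − μsinθ).
sinθ + μcosθ = 0.1482 + 0.505×0.9890 = 0.6476; cosθ − μsinθ = 0.9890 − 0.505×0.1482 = 0.9141.
v² = 162 × 10.0 × 0.6476/0.9141 = 1148 m²/s², so v = 33.88 m/s.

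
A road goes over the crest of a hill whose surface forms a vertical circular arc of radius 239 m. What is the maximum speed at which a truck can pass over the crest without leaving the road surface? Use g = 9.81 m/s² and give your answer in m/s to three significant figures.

At the crest the centre of the circle is below the truck, so the net downward (centripetal) force is mg − N = mv²/r.
The truck leaves the road when N → 0, giving v_max = √(g r) = √(9.81 × 239) = 48.42 m/s.

48.4 m/s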